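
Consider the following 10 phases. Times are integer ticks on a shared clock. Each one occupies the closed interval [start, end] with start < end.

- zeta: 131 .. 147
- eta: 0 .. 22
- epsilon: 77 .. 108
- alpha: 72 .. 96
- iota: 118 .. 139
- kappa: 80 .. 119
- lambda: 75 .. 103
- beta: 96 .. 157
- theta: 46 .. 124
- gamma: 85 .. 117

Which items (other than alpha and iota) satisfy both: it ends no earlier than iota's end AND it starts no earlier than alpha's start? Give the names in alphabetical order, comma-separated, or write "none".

Conditions: its end is no earlier than iota's end (X.end >= 139) AND its start is no earlier than alpha's start (X.start >= 72).
beta: end 157 >= 139? ✓; start 96 >= 72? ✓ → yes.
epsilon: end 108 >= 139? ✗; start 77 >= 72? ✓ → no.
eta: end 22 >= 139? ✗; start 0 >= 72? ✗ → no.
gamma: end 117 >= 139? ✗; start 85 >= 72? ✓ → no.
kappa: end 119 >= 139? ✗; start 80 >= 72? ✓ → no.
lambda: end 103 >= 139? ✗; start 75 >= 72? ✓ → no.
theta: end 124 >= 139? ✗; start 46 >= 72? ✗ → no.
zeta: end 147 >= 139? ✓; start 131 >= 72? ✓ → yes.
Result: beta, zeta.

beta, zeta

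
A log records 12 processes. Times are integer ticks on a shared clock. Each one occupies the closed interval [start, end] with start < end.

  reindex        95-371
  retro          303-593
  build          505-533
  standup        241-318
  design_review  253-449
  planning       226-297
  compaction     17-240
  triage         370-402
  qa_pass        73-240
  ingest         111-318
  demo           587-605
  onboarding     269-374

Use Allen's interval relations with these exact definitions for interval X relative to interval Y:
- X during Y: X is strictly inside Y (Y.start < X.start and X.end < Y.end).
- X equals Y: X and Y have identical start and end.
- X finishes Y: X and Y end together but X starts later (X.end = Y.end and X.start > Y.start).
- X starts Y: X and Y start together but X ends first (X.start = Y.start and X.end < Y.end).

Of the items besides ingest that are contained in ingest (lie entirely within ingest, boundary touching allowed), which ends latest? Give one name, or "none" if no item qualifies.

standup

Target ingest = [111, 318].
build [505, 533] → after → excluded.
compaction [17, 240] → overlaps → excluded.
demo [587, 605] → after → excluded.
design_review [253, 449] → overlapped-by → excluded.
onboarding [269, 374] → overlapped-by → excluded.
planning [226, 297] → during → candidate.
qa_pass [73, 240] → overlaps → excluded.
reindex [95, 371] → contains → excluded.
retro [303, 593] → overlapped-by → excluded.
standup [241, 318] → finishes → candidate.
triage [370, 402] → after → excluded.
Among candidates, latest end is 318 → standup.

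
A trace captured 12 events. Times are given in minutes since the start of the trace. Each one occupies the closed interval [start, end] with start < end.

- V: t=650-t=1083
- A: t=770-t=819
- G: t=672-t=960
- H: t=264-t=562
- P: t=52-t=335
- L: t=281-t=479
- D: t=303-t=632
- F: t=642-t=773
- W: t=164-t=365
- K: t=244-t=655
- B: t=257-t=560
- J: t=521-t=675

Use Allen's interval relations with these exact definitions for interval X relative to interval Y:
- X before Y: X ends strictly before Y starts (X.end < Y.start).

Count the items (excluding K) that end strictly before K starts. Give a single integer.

0

Target K = [t=244, t=655].
A [t=770, t=819] → after → no.
B [t=257, t=560] → during → no.
D [t=303, t=632] → during → no.
F [t=642, t=773] → overlapped-by → no.
G [t=672, t=960] → after → no.
H [t=264, t=562] → during → no.
J [t=521, t=675] → overlapped-by → no.
L [t=281, t=479] → during → no.
P [t=52, t=335] → overlaps → no.
V [t=650, t=1083] → overlapped-by → no.
W [t=164, t=365] → overlaps → no.
Total: 0.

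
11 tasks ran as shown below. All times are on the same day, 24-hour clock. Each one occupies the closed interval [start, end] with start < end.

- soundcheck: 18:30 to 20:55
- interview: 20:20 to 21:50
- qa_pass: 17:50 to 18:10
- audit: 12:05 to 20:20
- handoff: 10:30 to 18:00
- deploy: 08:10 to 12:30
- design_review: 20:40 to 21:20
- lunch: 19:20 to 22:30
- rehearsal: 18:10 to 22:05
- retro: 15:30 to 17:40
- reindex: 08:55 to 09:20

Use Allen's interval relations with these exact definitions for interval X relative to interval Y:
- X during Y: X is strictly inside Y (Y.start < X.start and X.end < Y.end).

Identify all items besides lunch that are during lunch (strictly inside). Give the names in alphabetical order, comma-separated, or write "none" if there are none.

Target lunch = [19:20, 22:30].
audit [12:05, 20:20] → overlaps → no.
deploy [08:10, 12:30] → before → no.
design_review [20:40, 21:20] → during → yes.
handoff [10:30, 18:00] → before → no.
interview [20:20, 21:50] → during → yes.
qa_pass [17:50, 18:10] → before → no.
rehearsal [18:10, 22:05] → overlaps → no.
reindex [08:55, 09:20] → before → no.
retro [15:30, 17:40] → before → no.
soundcheck [18:30, 20:55] → overlaps → no.
Result: design_review, interview.

design_review, interview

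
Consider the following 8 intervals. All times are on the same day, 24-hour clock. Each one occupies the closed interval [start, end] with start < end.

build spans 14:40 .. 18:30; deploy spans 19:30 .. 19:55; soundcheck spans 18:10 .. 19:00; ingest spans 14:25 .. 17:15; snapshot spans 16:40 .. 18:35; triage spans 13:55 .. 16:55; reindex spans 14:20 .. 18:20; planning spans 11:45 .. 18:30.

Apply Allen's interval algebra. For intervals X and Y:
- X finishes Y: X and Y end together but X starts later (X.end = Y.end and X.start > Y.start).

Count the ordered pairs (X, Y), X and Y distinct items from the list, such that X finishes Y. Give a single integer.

Checking all 56 ordered pairs for relation 'finishes'; matching pairs in alphabetical order:
(build, planning): build finishes planning ✓
Count: 1.

1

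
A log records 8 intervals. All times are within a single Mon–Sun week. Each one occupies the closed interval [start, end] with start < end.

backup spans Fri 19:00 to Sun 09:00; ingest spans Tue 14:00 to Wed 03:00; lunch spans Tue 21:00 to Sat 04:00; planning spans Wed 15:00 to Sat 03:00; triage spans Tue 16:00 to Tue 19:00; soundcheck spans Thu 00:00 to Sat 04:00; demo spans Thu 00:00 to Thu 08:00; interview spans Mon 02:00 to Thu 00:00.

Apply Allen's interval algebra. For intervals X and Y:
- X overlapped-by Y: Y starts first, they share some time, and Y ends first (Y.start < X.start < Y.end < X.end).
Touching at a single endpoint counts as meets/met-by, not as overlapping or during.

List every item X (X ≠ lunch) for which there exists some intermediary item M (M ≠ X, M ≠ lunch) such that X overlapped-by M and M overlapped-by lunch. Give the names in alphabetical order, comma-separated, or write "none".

Target lunch = [Tue 21:00, Sat 04:00].
Intermediaries M with M overlapped-by lunch: backup.
Via backup — items with X overlapped-by backup: none.
Union: none.

none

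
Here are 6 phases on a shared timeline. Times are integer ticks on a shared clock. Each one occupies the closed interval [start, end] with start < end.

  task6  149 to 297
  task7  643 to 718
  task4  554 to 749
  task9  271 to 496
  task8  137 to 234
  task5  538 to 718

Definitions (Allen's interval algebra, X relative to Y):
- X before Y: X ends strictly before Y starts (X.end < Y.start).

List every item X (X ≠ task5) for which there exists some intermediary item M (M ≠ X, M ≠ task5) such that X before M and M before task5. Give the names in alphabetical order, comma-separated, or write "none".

task8

Target task5 = [538, 718].
Intermediaries M with M before task5: task6, task8, task9.
Via task6 — items with X before task6: none.
Via task8 — items with X before task8: none.
Via task9 — items with X before task9: task8.
Union: task8.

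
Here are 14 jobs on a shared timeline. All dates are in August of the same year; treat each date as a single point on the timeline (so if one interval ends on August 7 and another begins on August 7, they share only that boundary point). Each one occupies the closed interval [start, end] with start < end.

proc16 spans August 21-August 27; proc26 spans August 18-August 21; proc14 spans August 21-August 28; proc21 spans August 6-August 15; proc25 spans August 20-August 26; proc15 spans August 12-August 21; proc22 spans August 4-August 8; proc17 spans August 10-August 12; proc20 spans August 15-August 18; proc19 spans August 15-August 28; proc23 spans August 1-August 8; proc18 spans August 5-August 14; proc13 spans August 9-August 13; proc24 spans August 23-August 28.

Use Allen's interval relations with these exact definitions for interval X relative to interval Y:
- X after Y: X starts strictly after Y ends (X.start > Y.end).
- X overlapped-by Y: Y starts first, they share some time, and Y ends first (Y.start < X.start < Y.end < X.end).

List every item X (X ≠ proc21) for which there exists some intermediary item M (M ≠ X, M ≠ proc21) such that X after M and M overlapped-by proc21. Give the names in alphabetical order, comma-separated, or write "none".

Target proc21 = [August 6, August 15].
Intermediaries M with M overlapped-by proc21: proc15.
Via proc15 — items with X after proc15: proc24.
Union: proc24.

proc24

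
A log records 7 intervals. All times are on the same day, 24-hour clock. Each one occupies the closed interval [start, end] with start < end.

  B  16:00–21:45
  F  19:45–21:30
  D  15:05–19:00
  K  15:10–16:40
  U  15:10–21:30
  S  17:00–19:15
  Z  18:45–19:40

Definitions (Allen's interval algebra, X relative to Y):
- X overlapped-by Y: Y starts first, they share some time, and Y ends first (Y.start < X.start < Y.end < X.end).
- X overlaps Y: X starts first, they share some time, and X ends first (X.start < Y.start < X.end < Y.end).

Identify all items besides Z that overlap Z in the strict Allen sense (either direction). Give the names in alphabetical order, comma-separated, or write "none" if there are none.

Target Z = [18:45, 19:40].
B [16:00, 21:45] → contains → no.
D [15:05, 19:00] → overlaps → yes.
F [19:45, 21:30] → after → no.
K [15:10, 16:40] → before → no.
S [17:00, 19:15] → overlaps → yes.
U [15:10, 21:30] → contains → no.
Result: D, S.

D, S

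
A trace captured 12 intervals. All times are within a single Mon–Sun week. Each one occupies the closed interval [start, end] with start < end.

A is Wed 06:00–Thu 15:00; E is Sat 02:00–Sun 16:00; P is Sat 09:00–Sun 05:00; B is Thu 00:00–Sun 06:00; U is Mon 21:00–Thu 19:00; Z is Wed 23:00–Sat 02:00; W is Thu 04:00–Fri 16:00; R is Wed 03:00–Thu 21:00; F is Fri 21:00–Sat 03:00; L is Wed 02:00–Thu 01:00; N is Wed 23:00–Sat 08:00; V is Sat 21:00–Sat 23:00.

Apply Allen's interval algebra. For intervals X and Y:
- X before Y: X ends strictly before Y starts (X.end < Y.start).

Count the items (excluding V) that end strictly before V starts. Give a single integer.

8

Target V = [Sat 21:00, Sat 23:00].
A [Wed 06:00, Thu 15:00] → before → counts.
B [Thu 00:00, Sun 06:00] → contains → no.
E [Sat 02:00, Sun 16:00] → contains → no.
F [Fri 21:00, Sat 03:00] → before → counts.
L [Wed 02:00, Thu 01:00] → before → counts.
N [Wed 23:00, Sat 08:00] → before → counts.
P [Sat 09:00, Sun 05:00] → contains → no.
R [Wed 03:00, Thu 21:00] → before → counts.
U [Mon 21:00, Thu 19:00] → before → counts.
W [Thu 04:00, Fri 16:00] → before → counts.
Z [Wed 23:00, Sat 02:00] → before → counts.
Total: 8.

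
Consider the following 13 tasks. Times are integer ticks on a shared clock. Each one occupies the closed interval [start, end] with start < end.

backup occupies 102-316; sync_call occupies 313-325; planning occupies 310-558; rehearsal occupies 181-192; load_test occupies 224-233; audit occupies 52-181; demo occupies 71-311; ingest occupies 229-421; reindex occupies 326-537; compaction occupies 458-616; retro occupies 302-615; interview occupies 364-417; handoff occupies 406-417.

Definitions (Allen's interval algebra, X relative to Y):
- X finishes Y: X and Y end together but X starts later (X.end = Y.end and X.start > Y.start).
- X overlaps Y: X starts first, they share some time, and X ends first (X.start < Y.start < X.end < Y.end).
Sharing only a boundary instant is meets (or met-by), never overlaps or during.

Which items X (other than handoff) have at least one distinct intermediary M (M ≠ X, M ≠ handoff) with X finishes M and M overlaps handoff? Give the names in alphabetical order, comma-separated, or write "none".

Target handoff = [406, 417].
Intermediaries M with M overlaps handoff: none.
Union: none.

none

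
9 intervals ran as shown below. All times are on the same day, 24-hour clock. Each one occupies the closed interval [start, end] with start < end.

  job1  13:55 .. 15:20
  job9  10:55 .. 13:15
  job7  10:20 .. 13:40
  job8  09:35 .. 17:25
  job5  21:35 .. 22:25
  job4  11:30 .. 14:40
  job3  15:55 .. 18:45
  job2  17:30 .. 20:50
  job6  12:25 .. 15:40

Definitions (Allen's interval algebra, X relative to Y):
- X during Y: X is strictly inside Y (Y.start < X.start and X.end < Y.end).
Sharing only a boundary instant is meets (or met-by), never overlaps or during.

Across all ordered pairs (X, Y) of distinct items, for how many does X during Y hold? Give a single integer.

7

Checking all 72 ordered pairs for relation 'during'; matching pairs in alphabetical order:
(job1, job6): job1 during job6 ✓
(job1, job8): job1 during job8 ✓
(job4, job8): job4 during job8 ✓
(job6, job8): job6 during job8 ✓
(job7, job8): job7 during job8 ✓
(job9, job7): job9 during job7 ✓
(job9, job8): job9 during job8 ✓
Count: 7.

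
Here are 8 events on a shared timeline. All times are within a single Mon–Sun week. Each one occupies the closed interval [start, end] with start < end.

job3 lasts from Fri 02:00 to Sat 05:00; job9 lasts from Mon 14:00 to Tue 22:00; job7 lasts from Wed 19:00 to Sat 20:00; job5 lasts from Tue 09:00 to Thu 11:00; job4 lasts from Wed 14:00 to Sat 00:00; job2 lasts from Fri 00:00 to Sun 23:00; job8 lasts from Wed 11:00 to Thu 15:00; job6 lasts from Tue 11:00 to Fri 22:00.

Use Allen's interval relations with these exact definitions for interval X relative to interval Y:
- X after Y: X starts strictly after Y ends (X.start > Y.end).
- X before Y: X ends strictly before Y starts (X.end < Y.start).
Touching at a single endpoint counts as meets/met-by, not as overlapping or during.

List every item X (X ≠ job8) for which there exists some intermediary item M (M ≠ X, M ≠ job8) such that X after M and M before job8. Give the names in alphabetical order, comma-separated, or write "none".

Target job8 = [Wed 11:00, Thu 15:00].
Intermediaries M with M before job8: job9.
Via job9 — items with X after job9: job2, job3, job4, job7.
Union: job2, job3, job4, job7.

job2, job3, job4, job7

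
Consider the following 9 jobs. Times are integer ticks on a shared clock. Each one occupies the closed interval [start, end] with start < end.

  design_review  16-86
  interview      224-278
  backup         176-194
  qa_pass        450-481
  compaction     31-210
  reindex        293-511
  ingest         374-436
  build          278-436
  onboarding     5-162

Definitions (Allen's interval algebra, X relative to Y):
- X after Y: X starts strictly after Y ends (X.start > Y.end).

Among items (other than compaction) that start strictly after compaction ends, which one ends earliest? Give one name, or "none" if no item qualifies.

Target compaction = [31, 210].
backup [176, 194] → during → excluded.
build [278, 436] → after → candidate.
design_review [16, 86] → overlaps → excluded.
ingest [374, 436] → after → candidate.
interview [224, 278] → after → candidate.
onboarding [5, 162] → overlaps → excluded.
qa_pass [450, 481] → after → candidate.
reindex [293, 511] → after → candidate.
Among candidates, earliest end is 278 → interview.

interview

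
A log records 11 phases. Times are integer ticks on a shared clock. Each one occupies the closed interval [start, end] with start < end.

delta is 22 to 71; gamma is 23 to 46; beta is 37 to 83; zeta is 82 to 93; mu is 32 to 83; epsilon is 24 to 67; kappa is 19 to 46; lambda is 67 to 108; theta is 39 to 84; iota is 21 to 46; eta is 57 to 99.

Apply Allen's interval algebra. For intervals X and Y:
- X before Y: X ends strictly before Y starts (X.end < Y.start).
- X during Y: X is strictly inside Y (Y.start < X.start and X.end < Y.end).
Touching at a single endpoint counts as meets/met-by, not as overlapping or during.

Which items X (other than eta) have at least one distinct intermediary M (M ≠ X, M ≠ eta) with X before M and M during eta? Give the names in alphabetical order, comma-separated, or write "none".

Target eta = [57, 99].
Intermediaries M with M during eta: zeta.
Via zeta — items with X before zeta: delta, epsilon, gamma, iota, kappa.
Union: delta, epsilon, gamma, iota, kappa.

delta, epsilon, gamma, iota, kappa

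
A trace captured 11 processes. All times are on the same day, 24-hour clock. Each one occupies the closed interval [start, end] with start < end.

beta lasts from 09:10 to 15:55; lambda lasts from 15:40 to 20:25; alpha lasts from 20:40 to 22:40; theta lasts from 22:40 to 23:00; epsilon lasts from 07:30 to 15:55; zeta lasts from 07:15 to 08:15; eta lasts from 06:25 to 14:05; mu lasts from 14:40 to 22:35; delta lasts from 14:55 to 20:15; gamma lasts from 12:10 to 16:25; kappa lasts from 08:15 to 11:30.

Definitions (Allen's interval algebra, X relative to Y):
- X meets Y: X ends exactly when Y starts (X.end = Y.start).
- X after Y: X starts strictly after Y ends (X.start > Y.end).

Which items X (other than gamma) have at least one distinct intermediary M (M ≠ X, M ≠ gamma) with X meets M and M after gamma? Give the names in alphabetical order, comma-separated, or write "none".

Target gamma = [12:10, 16:25].
Intermediaries M with M after gamma: alpha, theta.
Via alpha — items with X meets alpha: none.
Via theta — items with X meets theta: alpha.
Union: alpha.

alpha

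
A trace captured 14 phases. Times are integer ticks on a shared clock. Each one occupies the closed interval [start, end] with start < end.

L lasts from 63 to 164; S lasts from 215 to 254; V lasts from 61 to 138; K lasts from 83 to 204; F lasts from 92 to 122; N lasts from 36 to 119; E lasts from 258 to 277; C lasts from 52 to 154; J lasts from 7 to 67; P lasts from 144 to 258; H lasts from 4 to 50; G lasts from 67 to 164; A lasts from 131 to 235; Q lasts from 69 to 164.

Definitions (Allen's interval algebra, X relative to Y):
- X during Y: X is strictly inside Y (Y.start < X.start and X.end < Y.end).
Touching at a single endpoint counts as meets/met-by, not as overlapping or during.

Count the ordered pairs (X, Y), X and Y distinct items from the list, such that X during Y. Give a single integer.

Checking all 182 ordered pairs for relation 'during'; matching pairs in alphabetical order:
(F, C): F during C ✓
(F, G): F during G ✓
(F, K): F during K ✓
(F, L): F during L ✓
(F, Q): F during Q ✓
(F, V): F during V ✓
(S, P): S during P ✓
(V, C): V during C ✓
Count: 8.

8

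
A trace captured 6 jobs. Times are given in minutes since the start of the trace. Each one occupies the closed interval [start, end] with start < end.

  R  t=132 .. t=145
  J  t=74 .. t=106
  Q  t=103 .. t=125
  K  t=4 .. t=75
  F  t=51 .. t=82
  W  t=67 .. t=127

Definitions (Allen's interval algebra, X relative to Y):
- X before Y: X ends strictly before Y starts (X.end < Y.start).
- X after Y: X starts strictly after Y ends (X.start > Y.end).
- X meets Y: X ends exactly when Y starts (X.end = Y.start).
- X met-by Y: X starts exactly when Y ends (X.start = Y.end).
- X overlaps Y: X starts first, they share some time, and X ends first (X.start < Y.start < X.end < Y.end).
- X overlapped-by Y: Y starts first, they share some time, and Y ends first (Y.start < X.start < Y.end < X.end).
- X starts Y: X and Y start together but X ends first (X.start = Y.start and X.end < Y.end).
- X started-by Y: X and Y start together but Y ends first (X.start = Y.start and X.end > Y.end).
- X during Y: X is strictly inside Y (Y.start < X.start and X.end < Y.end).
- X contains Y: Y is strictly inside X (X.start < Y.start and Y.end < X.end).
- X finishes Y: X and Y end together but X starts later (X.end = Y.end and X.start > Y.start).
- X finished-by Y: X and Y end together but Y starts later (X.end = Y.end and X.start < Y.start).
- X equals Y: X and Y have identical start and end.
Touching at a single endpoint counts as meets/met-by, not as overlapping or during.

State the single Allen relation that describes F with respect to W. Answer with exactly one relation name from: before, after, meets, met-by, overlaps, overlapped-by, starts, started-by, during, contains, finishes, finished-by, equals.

F = [t=51, t=82]; W = [t=67, t=127].
Compare endpoints: F.start < W.start, F.start < W.end, F.end > W.start, F.end < W.end.
That pattern is 'overlaps'.

overlaps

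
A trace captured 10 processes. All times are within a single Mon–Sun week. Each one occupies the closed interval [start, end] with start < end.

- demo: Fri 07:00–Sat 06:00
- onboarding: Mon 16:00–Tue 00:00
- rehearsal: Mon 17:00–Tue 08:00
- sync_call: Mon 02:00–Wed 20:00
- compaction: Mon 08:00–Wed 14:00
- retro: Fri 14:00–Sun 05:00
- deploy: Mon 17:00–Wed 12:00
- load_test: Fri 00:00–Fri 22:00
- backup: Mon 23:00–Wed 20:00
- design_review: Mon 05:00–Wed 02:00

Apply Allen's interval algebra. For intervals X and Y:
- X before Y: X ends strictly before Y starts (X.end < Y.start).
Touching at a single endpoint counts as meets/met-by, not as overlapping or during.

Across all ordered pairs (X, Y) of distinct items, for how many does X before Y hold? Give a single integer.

Checking all 90 ordered pairs for relation 'before'; matching pairs in alphabetical order:
(backup, demo): backup before demo ✓
(backup, load_test): backup before load_test ✓
(backup, retro): backup before retro ✓
(compaction, demo): compaction before demo ✓
(compaction, load_test): compaction before load_test ✓
(compaction, retro): compaction before retro ✓
(deploy, demo): deploy before demo ✓
(deploy, load_test): deploy before load_test ✓
(deploy, retro): deploy before retro ✓
(design_review, demo): design_review before demo ✓
(design_review, load_test): design_review before load_test ✓
(design_review, retro): design_review before retro ✓
(onboarding, demo): onboarding before demo ✓
(onboarding, load_test): onboarding before load_test ✓
(onboarding, retro): onboarding before retro ✓
(rehearsal, demo): rehearsal before demo ✓
(rehearsal, load_test): rehearsal before load_test ✓
(rehearsal, retro): rehearsal before retro ✓
(sync_call, demo): sync_call before demo ✓
(sync_call, load_test): sync_call before load_test ✓
(sync_call, retro): sync_call before retro ✓
Count: 21.

21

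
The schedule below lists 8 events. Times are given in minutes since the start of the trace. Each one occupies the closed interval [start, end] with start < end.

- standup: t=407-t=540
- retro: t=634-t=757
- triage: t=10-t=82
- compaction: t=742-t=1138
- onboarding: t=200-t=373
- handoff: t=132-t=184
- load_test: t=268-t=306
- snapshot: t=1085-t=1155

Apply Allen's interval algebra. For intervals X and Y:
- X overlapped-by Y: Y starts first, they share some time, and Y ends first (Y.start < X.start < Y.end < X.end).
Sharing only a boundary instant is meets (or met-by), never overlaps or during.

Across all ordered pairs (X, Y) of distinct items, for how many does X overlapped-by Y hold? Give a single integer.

2

Checking all 56 ordered pairs for relation 'overlapped-by'; matching pairs in alphabetical order:
(compaction, retro): compaction overlapped-by retro ✓
(snapshot, compaction): snapshot overlapped-by compaction ✓
Count: 2.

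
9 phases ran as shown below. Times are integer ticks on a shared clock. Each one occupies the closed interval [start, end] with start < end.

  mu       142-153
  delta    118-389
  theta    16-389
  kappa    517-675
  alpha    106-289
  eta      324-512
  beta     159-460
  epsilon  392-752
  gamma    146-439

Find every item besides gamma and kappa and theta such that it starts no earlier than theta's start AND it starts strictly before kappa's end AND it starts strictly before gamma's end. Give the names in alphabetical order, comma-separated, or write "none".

alpha, beta, delta, epsilon, eta, mu

Conditions: its start is no earlier than theta's start (X.start >= 16) AND its start is strictly before kappa's end (X.start < 675) AND its start is strictly before gamma's end (X.start < 439).
alpha: start 106 >= 16? ✓; start 106 < 675? ✓; start 106 < 439? ✓ → yes.
beta: start 159 >= 16? ✓; start 159 < 675? ✓; start 159 < 439? ✓ → yes.
delta: start 118 >= 16? ✓; start 118 < 675? ✓; start 118 < 439? ✓ → yes.
epsilon: start 392 >= 16? ✓; start 392 < 675? ✓; start 392 < 439? ✓ → yes.
eta: start 324 >= 16? ✓; start 324 < 675? ✓; start 324 < 439? ✓ → yes.
mu: start 142 >= 16? ✓; start 142 < 675? ✓; start 142 < 439? ✓ → yes.
Result: alpha, beta, delta, epsilon, eta, mu.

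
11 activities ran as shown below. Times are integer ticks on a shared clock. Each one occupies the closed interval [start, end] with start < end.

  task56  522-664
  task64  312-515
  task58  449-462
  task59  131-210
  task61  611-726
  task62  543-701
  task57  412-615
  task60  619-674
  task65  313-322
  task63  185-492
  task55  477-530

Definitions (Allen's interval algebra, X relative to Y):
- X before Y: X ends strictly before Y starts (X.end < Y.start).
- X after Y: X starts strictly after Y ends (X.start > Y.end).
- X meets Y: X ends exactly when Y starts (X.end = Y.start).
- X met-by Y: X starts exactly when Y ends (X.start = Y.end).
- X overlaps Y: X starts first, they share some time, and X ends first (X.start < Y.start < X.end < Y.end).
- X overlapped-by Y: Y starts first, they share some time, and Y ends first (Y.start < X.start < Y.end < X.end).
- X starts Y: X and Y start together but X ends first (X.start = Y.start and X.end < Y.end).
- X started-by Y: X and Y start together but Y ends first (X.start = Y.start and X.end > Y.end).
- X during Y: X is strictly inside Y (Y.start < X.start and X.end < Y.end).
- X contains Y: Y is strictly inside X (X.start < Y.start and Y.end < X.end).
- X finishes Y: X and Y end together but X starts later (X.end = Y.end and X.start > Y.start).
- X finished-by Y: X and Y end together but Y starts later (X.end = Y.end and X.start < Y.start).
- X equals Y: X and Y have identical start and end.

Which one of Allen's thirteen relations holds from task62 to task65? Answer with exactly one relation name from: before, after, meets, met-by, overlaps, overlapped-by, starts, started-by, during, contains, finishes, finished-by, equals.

after

task62 = [543, 701]; task65 = [313, 322].
Compare endpoints: task62.start > task65.start, task62.start > task65.end, task62.end > task65.start, task62.end > task65.end.
That pattern is 'after'.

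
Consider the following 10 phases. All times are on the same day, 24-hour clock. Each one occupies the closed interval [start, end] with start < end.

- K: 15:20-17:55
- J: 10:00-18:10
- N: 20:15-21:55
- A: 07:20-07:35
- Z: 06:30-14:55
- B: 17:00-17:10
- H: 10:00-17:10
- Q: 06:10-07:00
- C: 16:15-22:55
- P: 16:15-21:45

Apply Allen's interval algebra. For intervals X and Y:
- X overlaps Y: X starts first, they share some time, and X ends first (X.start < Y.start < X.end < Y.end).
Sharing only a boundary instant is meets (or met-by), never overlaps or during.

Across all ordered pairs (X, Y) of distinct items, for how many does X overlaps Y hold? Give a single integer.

Checking all 90 ordered pairs for relation 'overlaps'; matching pairs in alphabetical order:
(H, C): H overlaps C ✓
(H, K): H overlaps K ✓
(H, P): H overlaps P ✓
(J, C): J overlaps C ✓
(J, P): J overlaps P ✓
(K, C): K overlaps C ✓
(K, P): K overlaps P ✓
(P, N): P overlaps N ✓
(Q, Z): Q overlaps Z ✓
(Z, H): Z overlaps H ✓
(Z, J): Z overlaps J ✓
Count: 11.

11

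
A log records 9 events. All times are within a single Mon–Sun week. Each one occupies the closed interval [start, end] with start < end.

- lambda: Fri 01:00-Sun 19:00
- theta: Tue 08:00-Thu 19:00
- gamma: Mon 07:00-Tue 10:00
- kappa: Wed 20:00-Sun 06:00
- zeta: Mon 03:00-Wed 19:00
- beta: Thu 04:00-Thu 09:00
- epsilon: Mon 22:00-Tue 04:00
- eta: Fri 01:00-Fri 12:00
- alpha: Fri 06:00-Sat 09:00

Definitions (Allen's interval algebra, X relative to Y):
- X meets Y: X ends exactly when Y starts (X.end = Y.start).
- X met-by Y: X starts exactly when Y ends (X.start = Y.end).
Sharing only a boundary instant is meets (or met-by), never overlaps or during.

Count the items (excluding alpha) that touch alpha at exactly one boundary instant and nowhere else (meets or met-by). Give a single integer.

Target alpha = [Fri 06:00, Sat 09:00].
beta [Thu 04:00, Thu 09:00] → before → no.
epsilon [Mon 22:00, Tue 04:00] → before → no.
eta [Fri 01:00, Fri 12:00] → overlaps → no.
gamma [Mon 07:00, Tue 10:00] → before → no.
kappa [Wed 20:00, Sun 06:00] → contains → no.
lambda [Fri 01:00, Sun 19:00] → contains → no.
theta [Tue 08:00, Thu 19:00] → before → no.
zeta [Mon 03:00, Wed 19:00] → before → no.
Total: 0.

0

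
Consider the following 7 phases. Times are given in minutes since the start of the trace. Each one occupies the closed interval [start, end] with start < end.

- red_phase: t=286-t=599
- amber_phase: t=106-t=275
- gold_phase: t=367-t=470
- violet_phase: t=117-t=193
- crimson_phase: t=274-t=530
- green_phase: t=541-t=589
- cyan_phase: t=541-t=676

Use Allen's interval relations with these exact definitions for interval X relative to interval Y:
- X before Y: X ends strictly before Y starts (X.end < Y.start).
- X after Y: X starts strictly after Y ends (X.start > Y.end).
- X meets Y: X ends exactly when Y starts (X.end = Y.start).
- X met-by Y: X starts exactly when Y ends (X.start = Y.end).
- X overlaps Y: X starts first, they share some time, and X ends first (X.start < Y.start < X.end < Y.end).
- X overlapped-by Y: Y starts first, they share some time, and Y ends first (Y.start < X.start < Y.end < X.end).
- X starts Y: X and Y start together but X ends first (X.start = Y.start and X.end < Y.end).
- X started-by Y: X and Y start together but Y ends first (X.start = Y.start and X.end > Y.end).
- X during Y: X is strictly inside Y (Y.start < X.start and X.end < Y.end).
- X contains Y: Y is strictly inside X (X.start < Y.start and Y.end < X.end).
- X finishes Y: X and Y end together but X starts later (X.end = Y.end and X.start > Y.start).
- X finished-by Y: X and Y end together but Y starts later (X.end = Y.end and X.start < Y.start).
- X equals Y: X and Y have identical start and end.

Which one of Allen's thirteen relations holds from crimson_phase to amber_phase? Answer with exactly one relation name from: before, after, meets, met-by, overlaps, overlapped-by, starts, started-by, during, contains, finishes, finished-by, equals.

overlapped-by

crimson_phase = [t=274, t=530]; amber_phase = [t=106, t=275].
Compare endpoints: crimson_phase.start > amber_phase.start, crimson_phase.start < amber_phase.end, crimson_phase.end > amber_phase.start, crimson_phase.end > amber_phase.end.
That pattern is 'overlapped-by'.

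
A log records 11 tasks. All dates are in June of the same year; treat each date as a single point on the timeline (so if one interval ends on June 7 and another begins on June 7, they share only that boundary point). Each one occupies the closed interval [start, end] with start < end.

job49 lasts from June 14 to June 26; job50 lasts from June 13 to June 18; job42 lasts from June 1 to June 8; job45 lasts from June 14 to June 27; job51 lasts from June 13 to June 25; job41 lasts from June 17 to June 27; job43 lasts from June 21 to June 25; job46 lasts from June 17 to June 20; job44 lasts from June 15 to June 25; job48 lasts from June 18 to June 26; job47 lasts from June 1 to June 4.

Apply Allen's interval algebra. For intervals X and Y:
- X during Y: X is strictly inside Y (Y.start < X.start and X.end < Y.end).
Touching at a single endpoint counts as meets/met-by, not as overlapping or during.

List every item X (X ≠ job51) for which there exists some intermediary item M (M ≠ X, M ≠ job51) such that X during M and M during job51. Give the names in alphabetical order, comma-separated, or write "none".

Target job51 = [June 13, June 25].
Intermediaries M with M during job51: job46.
Via job46 — items with X during job46: none.
Union: none.

none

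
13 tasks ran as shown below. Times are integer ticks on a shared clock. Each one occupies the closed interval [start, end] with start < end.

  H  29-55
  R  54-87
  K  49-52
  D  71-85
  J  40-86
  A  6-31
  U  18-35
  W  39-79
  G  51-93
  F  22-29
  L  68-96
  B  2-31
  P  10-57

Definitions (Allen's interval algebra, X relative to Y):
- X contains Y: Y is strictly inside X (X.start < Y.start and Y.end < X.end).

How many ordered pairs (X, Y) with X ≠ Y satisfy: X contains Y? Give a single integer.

Checking all 156 ordered pairs for relation 'contains'; matching pairs in alphabetical order:
(A, F): A contains F ✓
(B, F): B contains F ✓
(G, D): G contains D ✓
(G, R): G contains R ✓
(H, K): H contains K ✓
(J, D): J contains D ✓
(J, K): J contains K ✓
(L, D): L contains D ✓
(P, F): P contains F ✓
(P, H): P contains H ✓
(P, K): P contains K ✓
(P, U): P contains U ✓
(R, D): R contains D ✓
(U, F): U contains F ✓
(W, K): W contains K ✓
Count: 15.

15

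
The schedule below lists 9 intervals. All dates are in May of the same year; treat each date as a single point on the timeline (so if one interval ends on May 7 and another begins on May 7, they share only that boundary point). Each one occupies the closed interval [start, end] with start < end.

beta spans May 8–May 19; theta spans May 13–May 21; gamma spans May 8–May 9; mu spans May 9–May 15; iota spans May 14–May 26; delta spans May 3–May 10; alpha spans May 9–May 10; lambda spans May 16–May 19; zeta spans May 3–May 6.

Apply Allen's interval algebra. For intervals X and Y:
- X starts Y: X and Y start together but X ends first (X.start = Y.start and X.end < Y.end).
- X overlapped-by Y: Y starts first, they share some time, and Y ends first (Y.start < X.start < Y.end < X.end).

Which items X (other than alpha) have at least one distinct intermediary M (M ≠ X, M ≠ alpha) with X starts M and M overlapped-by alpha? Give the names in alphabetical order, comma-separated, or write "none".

Target alpha = [May 9, May 10].
Intermediaries M with M overlapped-by alpha: none.
Union: none.

none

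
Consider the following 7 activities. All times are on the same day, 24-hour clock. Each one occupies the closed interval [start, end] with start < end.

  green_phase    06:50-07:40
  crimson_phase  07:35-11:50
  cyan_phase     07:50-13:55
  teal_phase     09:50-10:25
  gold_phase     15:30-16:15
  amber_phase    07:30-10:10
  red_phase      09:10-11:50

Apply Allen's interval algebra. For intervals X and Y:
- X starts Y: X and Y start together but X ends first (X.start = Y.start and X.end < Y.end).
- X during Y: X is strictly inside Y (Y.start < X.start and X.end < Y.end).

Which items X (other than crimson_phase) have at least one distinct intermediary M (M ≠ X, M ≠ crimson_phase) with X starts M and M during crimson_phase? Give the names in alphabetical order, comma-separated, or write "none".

Target crimson_phase = [07:35, 11:50].
Intermediaries M with M during crimson_phase: teal_phase.
Via teal_phase — items with X starts teal_phase: none.
Union: none.

none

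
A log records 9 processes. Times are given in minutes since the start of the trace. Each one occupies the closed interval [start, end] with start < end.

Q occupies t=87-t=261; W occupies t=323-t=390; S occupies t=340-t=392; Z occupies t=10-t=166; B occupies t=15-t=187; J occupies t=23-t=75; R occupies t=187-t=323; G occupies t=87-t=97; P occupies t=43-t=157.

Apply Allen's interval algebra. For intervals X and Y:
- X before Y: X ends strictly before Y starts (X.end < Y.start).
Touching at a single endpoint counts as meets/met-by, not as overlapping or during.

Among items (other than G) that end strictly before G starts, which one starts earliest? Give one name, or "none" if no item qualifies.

Target G = [t=87, t=97].
B [t=15, t=187] → contains → excluded.
J [t=23, t=75] → before → candidate.
P [t=43, t=157] → contains → excluded.
Q [t=87, t=261] → started-by → excluded.
R [t=187, t=323] → after → excluded.
S [t=340, t=392] → after → excluded.
W [t=323, t=390] → after → excluded.
Z [t=10, t=166] → contains → excluded.
Among candidates, earliest start is t=23 → J.

J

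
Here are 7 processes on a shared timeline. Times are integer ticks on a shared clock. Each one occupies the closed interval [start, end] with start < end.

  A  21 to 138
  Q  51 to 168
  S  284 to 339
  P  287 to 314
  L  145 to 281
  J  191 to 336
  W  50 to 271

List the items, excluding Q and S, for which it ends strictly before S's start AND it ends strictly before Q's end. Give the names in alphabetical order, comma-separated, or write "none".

Conditions: its end is strictly before S's start (X.end < 284) AND its end is strictly before Q's end (X.end < 168).
A: end 138 < 284? ✓; end 138 < 168? ✓ → yes.
J: end 336 < 284? ✗; end 336 < 168? ✗ → no.
L: end 281 < 284? ✓; end 281 < 168? ✗ → no.
P: end 314 < 284? ✗; end 314 < 168? ✗ → no.
W: end 271 < 284? ✓; end 271 < 168? ✗ → no.
Result: A.

A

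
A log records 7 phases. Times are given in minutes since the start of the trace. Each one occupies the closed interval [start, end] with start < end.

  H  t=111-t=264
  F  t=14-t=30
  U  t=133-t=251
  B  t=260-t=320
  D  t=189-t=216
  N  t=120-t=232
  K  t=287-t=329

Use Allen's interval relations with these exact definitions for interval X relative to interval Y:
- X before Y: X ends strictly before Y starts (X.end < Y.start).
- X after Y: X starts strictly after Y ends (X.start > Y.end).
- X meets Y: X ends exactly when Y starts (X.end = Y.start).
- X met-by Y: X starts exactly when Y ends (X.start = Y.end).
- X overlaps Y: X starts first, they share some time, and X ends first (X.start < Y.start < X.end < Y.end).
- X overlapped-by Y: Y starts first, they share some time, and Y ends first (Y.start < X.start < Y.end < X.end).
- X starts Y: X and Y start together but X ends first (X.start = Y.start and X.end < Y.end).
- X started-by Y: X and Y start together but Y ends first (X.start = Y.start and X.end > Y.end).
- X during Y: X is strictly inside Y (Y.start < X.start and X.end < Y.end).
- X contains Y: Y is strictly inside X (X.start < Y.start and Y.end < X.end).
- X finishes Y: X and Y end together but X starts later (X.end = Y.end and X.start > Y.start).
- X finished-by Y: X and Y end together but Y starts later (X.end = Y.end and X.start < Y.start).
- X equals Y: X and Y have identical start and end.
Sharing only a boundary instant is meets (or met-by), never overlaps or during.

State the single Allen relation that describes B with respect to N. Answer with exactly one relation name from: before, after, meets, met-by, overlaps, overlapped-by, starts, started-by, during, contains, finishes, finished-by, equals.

B = [t=260, t=320]; N = [t=120, t=232].
Compare endpoints: B.start > N.start, B.start > N.end, B.end > N.start, B.end > N.end.
That pattern is 'after'.

after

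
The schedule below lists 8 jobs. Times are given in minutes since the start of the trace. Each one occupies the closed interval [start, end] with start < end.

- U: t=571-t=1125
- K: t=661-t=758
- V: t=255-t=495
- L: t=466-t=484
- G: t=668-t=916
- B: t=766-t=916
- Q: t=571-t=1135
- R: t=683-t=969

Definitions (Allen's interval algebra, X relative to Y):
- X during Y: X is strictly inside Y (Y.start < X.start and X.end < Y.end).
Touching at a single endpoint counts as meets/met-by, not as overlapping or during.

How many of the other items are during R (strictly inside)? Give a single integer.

Target R = [t=683, t=969].
B [t=766, t=916] → during → counts.
G [t=668, t=916] → overlaps → no.
K [t=661, t=758] → overlaps → no.
L [t=466, t=484] → before → no.
Q [t=571, t=1135] → contains → no.
U [t=571, t=1125] → contains → no.
V [t=255, t=495] → before → no.
Total: 1.

1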